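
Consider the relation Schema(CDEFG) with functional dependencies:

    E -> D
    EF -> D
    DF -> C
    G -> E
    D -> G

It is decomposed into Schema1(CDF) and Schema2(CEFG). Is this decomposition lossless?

Common attributes: Schema1 ∩ Schema2 = {CF}.
No dependency enlarges {CF}, so (CF)⁺ = {CF}.
The closure contains neither all of Schema1 = {CDF} nor all of Schema2 = {CEFG}, so the common attributes are not a superkey of either fragment. The join is lossy.

No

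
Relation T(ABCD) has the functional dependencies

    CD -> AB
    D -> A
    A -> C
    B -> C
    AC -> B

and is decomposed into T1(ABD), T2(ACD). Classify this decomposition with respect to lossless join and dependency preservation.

lossless but not dependency-preserving

Lossless test: (AD)⁺ = {ABCD}, which contains all of one fragment — lossless.
Dependency preservation: the restricted closure of {B} across the fragments never reaches {C}, so B → C cannot be enforced without a join — not preserved.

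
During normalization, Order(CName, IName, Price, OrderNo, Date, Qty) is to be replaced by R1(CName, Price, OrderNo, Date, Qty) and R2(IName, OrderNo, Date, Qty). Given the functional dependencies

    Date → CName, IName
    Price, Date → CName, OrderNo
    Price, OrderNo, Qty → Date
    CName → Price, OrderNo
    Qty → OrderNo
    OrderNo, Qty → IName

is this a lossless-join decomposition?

Yes

Common attributes: R1 ∩ R2 = {OrderNo, Date, Qty}.
Closure of {OrderNo, Date, Qty}: Date → CName, IName applies, adding CName, IName; CName → Price, OrderNo applies, adding Price. So (OrderNo, Date, Qty)⁺ = {CName, IName, Price, OrderNo, Date, Qty}.
This closure contains every attribute of R1, so R1 ∩ R2 → R1. The join is lossless.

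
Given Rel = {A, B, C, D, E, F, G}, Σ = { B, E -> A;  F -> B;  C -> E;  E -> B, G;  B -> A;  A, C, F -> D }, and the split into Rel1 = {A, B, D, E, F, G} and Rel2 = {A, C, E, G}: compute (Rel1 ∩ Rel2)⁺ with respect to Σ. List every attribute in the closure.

A, B, E, G

Rel1 ∩ Rel2 = {A, E, G}.
E → B, G applies, adding B
Closure: {A, B, E, G}.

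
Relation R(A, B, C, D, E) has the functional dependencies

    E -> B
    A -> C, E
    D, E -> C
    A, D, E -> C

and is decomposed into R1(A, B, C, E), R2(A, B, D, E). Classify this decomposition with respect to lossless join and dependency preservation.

Lossless test: (A, B, E)⁺ = {A, B, C, E}, which contains all of one fragment — lossless.
Dependency preservation: the restricted closure of {D, E} across the fragments never reaches {C}, so D, E → C cannot be enforced without a join — not preserved.

lossless but not dependency-preserving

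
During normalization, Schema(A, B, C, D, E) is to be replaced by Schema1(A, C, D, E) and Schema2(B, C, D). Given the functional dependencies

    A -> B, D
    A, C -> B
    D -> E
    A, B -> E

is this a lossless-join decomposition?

No

Common attributes: Schema1 ∩ Schema2 = {C, D}.
Closure of {C, D}: D → E applies, adding E. So (C, D)⁺ = {C, D, E}.
The closure contains neither all of Schema1 = {A, C, D, E} nor all of Schema2 = {B, C, D}, so the common attributes are not a superkey of either fragment. The join is lossy.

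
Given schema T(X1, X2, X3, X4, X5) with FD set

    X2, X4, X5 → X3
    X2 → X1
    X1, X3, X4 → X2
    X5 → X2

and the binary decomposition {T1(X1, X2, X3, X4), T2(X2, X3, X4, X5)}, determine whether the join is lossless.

Common attributes: T1 ∩ T2 = {X2, X3, X4}.
Closure of {X2, X3, X4}: X2 → X1 applies, adding X1. So (X2, X3, X4)⁺ = {X1, X2, X3, X4}.
This closure contains every attribute of T1, so T1 ∩ T2 → T1. The join is lossless.

Yes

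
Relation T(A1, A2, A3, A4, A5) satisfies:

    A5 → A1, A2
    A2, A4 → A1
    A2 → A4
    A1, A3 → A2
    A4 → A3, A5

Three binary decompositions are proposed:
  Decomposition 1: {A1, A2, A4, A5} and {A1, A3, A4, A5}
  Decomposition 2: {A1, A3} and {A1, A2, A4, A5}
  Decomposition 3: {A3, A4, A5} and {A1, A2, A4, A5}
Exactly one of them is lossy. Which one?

Decomposition 1: common = {A1, A4, A5}, closure = {A1, A2, A3, A4, A5} → lossless.
Decomposition 2: common = {A1}, closure = {A1} → lossy.
Decomposition 3: common = {A4, A5}, closure = {A1, A2, A3, A4, A5} → lossless.

Decomposition 2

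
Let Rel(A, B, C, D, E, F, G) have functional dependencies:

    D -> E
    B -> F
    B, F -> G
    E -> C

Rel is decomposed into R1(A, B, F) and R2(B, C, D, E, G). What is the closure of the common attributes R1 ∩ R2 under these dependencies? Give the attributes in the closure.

R1 ∩ R2 = {B}.
B → F applies, adding F
B, F → G applies, adding G
Closure: {B, F, G}.

B, F, G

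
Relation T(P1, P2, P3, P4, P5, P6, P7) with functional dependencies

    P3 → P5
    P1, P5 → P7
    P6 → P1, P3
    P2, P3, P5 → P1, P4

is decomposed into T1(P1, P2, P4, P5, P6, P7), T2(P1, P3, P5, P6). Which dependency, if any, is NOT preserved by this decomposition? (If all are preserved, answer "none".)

Check P2, P3, P5 → P1, P4: no single fragment contains all of {P1, P2, P3, P4, P5}, and the restricted closure of {P2, P3, P5} across the fragments never reaches {P1, P4}.
P3 → P5 is preserved.
P1, P5 → P7 is preserved.
P6 → P1, P3 is preserved.

P2, P3, P5 → P1, P4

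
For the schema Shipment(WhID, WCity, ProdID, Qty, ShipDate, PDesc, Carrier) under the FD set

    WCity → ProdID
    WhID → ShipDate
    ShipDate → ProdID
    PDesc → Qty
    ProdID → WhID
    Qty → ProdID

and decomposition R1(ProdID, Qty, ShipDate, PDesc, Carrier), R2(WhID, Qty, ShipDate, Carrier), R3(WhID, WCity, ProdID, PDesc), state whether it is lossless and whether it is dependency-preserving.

lossy but dependency-preserving

Lossless test (chase): Rows 2 and 3 agree on WhID; apply WhID→ShipDate and equate their ShipDate entries. Rows 1 and 2 agree on ShipDate; apply ShipDate→ProdID and equate their ProdID entries. Rows 1 and 3 agree on PDesc; apply PDesc→Qty and equate their Qty entries. Rows 1 and 2 agree on ProdID; apply ProdID→WhID and equate their WhID entries. No row becomes fully distinguished — the join is lossy.
Dependency preservation: every FD's attributes lie within a single fragment, so each can be enforced locally — preserved.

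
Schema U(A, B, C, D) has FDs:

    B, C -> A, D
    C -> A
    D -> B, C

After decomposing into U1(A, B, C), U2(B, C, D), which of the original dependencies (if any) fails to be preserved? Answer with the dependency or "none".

B, C → A, D: restricted closure across fragments reaches A, D.
C → A lies within U1.
D → B, C lies within U2.
Every dependency is enforceable on the fragments, so the decomposition is dependency-preserving.

none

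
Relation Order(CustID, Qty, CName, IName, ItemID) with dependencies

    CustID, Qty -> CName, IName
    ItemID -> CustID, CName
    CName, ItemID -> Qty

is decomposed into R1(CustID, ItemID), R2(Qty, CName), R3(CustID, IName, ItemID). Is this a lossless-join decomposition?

No

Chase test. Columns are CustID, Qty, CName, IName, ItemID; row i has aⱼ where attribute j ∈ Ri, else bᵢⱼ.
Initial tableau (one row per fragment):
  row 1: a1 b12 b13 b14 a5
  row 2: b21 a2 a3 b24 b25
  row 3: a1 b32 b33 a4 a5
Rows 1 and 3 agree on ItemID; apply ItemID→CustID, CName and equate their CustID, CName entries.
Rows 1 and 3 agree on CName, ItemID; apply CName, ItemID→Qty and equate their Qty entries.
Rows 1 and 3 agree on CustID, Qty; apply CustID, Qty→CName, IName and equate their CName, IName entries.
No row becomes fully distinguished — the join is lossy.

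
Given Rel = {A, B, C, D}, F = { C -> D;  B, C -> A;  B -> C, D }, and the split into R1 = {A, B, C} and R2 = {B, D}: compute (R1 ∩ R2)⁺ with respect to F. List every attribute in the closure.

R1 ∩ R2 = {B}.
B → C, D applies, adding C, D
B, C → A applies, adding A
Closure: {A, B, C, D}.

A, B, C, D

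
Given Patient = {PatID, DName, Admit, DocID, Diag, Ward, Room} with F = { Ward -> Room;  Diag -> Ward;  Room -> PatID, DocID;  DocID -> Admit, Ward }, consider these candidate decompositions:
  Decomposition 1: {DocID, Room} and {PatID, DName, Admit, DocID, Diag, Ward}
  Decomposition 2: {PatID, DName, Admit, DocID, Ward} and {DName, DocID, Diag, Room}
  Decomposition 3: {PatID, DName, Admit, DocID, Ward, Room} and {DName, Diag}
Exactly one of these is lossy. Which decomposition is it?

Decomposition 1: common = {DocID}, closure = {PatID, Admit, DocID, Ward, Room} → lossless.
Decomposition 2: common = {DName, DocID}, closure = {PatID, DName, Admit, DocID, Ward, Room} → lossless.
Decomposition 3: common = {DName}, closure = {DName} → lossy.

Decomposition 3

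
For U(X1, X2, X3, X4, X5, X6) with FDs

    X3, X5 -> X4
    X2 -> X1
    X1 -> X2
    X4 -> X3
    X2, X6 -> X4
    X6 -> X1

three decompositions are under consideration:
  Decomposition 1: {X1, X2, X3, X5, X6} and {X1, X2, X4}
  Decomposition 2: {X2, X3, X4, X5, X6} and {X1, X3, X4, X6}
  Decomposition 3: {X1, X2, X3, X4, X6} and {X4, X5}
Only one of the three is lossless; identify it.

Decomposition 2

Decomposition 1: common = {X1, X2}, closure = {X1, X2} → lossy.
Decomposition 2: common = {X3, X4, X6}, closure = {X1, X2, X3, X4, X6} → lossless.
Decomposition 3: common = {X4}, closure = {X3, X4} → lossy.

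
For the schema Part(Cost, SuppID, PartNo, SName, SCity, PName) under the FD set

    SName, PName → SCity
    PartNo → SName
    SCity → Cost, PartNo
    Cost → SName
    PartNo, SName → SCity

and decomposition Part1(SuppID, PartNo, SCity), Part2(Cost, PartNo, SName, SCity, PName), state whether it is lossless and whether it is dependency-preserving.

lossy but dependency-preserving

Lossless test: (PartNo, SCity)⁺ = {Cost, PartNo, SName, SCity}, which is a superkey of neither fragment — lossy.
Dependency preservation: every FD's attributes lie within a single fragment, so each can be enforced locally — preserved.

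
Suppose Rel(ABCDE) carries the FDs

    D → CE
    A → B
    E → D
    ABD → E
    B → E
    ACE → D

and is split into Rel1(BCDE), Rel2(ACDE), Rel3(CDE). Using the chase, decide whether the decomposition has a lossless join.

Chase test. Columns are ABCDE; row i has aⱼ where attribute j ∈ Reli, else bᵢⱼ.
Initial tableau (one row per fragment):
  row 1: b11 a2 a3 a4 a5
  row 2: a1 b22 a3 a4 a5
  row 3: b31 b32 a3 a4 a5
No row becomes fully distinguished — the join is lossy.

No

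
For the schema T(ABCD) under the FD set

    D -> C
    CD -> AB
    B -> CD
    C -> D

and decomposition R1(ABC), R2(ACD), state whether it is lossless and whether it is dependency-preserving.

lossless and dependency-preserving

Lossless test: (AC)⁺ = {ABCD}, which contains all of one fragment — lossless.
Dependency preservation: CD → AB; B → CD are not contained in any single fragment, but the restricted closure of each left-hand side across the fragments still reaches the right-hand side; the remaining FDs each lie inside some fragment. All dependencies are preserved.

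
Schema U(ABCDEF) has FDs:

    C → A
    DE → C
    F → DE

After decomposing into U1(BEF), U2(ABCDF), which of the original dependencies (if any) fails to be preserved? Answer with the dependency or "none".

DE → C

Check DE → C: no single fragment contains all of {CDE}, and the restricted closure of {DE} across the fragments never reaches {C}.
C → A is preserved.
F → DE is preserved.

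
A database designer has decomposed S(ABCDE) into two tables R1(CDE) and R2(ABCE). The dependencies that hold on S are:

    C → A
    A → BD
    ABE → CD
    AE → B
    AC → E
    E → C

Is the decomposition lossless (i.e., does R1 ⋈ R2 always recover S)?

Common attributes: R1 ∩ R2 = {CE}.
Closure of {CE}: C → A applies, adding A; A → BD applies, adding BD. So (CE)⁺ = {ABCDE}.
This closure contains every attribute of R1, so R1 ∩ R2 → R1. The join is lossless.

Yes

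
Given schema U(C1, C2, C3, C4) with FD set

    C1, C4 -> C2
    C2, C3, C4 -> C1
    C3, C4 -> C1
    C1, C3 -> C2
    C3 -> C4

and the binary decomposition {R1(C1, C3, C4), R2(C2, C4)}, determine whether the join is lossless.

Common attributes: R1 ∩ R2 = {C4}.
No dependency enlarges {C4}, so (C4)⁺ = {C4}.
The closure contains neither all of R1 = {C1, C3, C4} nor all of R2 = {C2, C4}, so the common attributes are not a superkey of either fragment. The join is lossy.

No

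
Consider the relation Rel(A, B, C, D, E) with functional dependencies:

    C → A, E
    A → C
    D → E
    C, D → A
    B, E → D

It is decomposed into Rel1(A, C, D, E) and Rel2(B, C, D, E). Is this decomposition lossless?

Common attributes: Rel1 ∩ Rel2 = {C, D, E}.
Closure of {C, D, E}: C → A, E applies, adding A. So (C, D, E)⁺ = {A, C, D, E}.
This closure contains every attribute of Rel1, so Rel1 ∩ Rel2 → Rel1. The join is lossless.

Yes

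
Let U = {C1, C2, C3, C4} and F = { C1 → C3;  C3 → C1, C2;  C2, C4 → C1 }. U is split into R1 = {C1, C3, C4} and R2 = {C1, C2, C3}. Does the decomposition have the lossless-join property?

Yes

Common attributes: R1 ∩ R2 = {C1, C3}.
Closure of {C1, C3}: C3 → C1, C2 applies, adding C2. So (C1, C3)⁺ = {C1, C2, C3}.
This closure contains every attribute of R2, so R1 ∩ R2 → R2. The join is lossless.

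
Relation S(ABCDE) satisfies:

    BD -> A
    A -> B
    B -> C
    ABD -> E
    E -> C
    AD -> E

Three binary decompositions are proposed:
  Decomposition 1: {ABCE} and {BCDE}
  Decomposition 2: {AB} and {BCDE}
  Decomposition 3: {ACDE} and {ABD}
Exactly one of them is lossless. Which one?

Decomposition 3

Decomposition 1: common = {BCE}, closure = {BCE} → lossy.
Decomposition 2: common = {B}, closure = {BC} → lossy.
Decomposition 3: common = {AD}, closure = {ABCDE} → lossless.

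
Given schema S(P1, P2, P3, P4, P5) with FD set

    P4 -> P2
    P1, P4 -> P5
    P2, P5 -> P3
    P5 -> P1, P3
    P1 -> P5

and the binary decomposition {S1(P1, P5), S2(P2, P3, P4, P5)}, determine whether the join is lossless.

Yes

Common attributes: S1 ∩ S2 = {P5}.
Closure of {P5}: P5 → P1, P3 applies, adding P1, P3. So (P5)⁺ = {P1, P3, P5}.
This closure contains every attribute of S1, so S1 ∩ S2 → S1. The join is lossless.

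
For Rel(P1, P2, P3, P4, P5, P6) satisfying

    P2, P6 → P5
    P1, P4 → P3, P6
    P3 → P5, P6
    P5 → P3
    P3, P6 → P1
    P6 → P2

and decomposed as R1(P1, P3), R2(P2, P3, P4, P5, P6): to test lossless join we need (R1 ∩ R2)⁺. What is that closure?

R1 ∩ R2 = {P3}.
P3 → P5, P6 applies, adding P5, P6
P3, P6 → P1 applies, adding P1
P6 → P2 applies, adding P2
Closure: {P1, P2, P3, P5, P6}.

P1, P2, P3, P5, P6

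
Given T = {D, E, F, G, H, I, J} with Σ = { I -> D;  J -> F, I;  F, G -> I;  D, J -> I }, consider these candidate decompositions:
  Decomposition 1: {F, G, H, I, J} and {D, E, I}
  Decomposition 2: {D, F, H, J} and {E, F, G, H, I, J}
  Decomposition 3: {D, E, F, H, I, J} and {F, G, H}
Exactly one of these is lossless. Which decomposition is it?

Decomposition 1: common = {I}, closure = {D, I} → lossy.
Decomposition 2: common = {F, H, J}, closure = {D, F, H, I, J} → lossless.
Decomposition 3: common = {F, H}, closure = {F, H} → lossy.

Decomposition 2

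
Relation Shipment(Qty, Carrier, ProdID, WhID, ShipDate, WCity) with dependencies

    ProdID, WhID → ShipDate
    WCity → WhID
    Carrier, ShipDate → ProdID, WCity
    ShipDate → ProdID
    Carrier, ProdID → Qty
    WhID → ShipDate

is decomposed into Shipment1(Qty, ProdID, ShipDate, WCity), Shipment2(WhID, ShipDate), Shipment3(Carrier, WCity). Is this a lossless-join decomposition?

Chase test. Columns are Qty, Carrier, ProdID, WhID, ShipDate, WCity; row i has aⱼ where attribute j ∈ Shipmenti, else bᵢⱼ.
Initial tableau (one row per fragment):
  row 1: a1 b12 a3 b14 a5 a6
  row 2: b21 b22 b23 a4 a5 b26
  row 3: b31 a2 b33 b34 b35 a6
Rows 1 and 3 agree on WCity; apply WCity→WhID and equate their WhID entries.
Rows 1 and 2 agree on ShipDate; apply ShipDate→ProdID and equate their ProdID entries.
Rows 1 and 3 agree on WhID; apply WhID→ShipDate and equate their ShipDate entries.
Rows 1 and 3 agree on ShipDate; apply ShipDate→ProdID and equate their ProdID entries.
No row becomes fully distinguished — the join is lossy.

No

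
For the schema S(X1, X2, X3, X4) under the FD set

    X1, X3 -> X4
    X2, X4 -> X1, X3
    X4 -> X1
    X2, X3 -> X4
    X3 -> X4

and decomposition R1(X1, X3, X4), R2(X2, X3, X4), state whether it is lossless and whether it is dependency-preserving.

Lossless test: (X3, X4)⁺ = {X1, X3, X4}, which contains all of one fragment — lossless.
Dependency preservation: X2, X4 → X1, X3 is not contained in any single fragment, but the restricted closure of its left-hand side across the fragments still reaches the right-hand side; the remaining FDs each lie inside some fragment. All dependencies are preserved.

lossless and dependency-preserving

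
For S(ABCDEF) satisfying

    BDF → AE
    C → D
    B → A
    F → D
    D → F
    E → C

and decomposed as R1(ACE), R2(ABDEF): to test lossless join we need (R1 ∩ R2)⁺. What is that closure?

R1 ∩ R2 = {AE}.
E → C applies, adding C
C → D applies, adding D
D → F applies, adding F
Closure: {ACDEF}.

ACDEF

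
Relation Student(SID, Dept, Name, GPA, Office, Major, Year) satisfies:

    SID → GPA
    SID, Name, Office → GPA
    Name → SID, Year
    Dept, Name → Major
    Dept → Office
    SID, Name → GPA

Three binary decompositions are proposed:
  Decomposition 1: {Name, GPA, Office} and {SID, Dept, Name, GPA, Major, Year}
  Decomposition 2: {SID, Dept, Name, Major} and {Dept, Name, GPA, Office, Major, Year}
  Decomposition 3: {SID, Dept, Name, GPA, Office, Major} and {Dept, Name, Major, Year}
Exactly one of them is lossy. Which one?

Decomposition 1: common = {Name, GPA}, closure = {SID, Name, GPA, Year} → lossy.
Decomposition 2: common = {Dept, Name, Major}, closure = {SID, Dept, Name, GPA, Office, Major, Year} → lossless.
Decomposition 3: common = {Dept, Name, Major}, closure = {SID, Dept, Name, GPA, Office, Major, Year} → lossless.

Decomposition 1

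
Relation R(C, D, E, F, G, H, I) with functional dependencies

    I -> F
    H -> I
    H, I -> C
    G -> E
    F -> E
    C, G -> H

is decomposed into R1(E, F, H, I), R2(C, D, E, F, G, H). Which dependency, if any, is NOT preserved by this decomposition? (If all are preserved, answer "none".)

I → F lies within R1.
H → I lies within R1.
H, I → C: restricted closure across fragments reaches C.
G → E lies within R2.
F → E lies within R1.
C, G → H lies within R2.
Every dependency is enforceable on the fragments, so the decomposition is dependency-preserving.

none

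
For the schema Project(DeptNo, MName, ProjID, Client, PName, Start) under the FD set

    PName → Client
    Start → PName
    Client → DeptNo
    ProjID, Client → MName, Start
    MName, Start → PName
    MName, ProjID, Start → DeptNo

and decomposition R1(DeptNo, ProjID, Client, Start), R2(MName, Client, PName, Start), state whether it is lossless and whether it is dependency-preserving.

lossy and not dependency-preserving

Lossless test: (Client, Start)⁺ = {DeptNo, Client, PName, Start}, which is a superkey of neither fragment — lossy.
Dependency preservation: the restricted closure of {ProjID, Client} across the fragments never reaches {MName, Start}, so ProjID, Client → MName, Start cannot be enforced without a join — not preserved.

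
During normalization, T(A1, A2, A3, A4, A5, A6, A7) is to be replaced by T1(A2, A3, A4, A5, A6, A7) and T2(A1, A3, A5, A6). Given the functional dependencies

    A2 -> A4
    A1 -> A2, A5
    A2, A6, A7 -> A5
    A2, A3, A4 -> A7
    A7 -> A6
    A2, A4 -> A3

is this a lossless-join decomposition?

No

Common attributes: T1 ∩ T2 = {A3, A5, A6}.
No dependency enlarges {A3, A5, A6}, so (A3, A5, A6)⁺ = {A3, A5, A6}.
The closure contains neither all of T1 = {A2, A3, A4, A5, A6, A7} nor all of T2 = {A1, A3, A5, A6}, so the common attributes are not a superkey of either fragment. The join is lossy.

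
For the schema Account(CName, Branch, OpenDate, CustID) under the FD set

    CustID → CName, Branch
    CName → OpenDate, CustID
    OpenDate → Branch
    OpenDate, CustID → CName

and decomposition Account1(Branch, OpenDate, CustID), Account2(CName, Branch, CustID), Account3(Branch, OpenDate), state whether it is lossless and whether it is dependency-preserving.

Lossless test (chase): Rows 1 and 2 agree on CustID; apply CustID→CName, Branch and equate their CName, Branch entries. Rows 1 and 2 agree on CName; apply CName→OpenDate, CustID and equate their OpenDate, CustID entries. Row 1 is now all distinguished symbols — the join is lossless.
Dependency preservation: CName → OpenDate, CustID; OpenDate, CustID → CName are not contained in any single fragment, but the restricted closure of each left-hand side across the fragments still reaches the right-hand side; the remaining FDs each lie inside some fragment. All dependencies are preserved.

lossless and dependency-preserving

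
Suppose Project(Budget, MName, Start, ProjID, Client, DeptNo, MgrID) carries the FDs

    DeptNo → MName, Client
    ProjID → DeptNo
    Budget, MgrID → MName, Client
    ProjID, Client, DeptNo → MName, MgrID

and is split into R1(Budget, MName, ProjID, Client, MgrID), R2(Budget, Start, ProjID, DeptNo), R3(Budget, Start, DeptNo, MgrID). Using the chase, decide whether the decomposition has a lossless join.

Yes

Chase test. Columns are Budget, MName, Start, ProjID, Client, DeptNo, MgrID; row i has aⱼ where attribute j ∈ Ri, else bᵢⱼ.
Initial tableau (one row per fragment):
  row 1: a1 a2 b13 a4 a5 b16 a7
  row 2: a1 b22 a3 a4 b25 a6 b27
  row 3: a1 b32 a3 b34 b35 a6 a7
Rows 2 and 3 agree on DeptNo; apply DeptNo→MName, Client and equate their MName, Client entries.
Rows 1 and 2 agree on ProjID; apply ProjID→DeptNo and equate their DeptNo entries.
Rows 1 and 3 agree on Budget, MgrID; apply Budget, MgrID→MName, Client and equate their MName, Client entries.
Rows 1 and 2 agree on ProjID, Client, DeptNo; apply ProjID, Client, DeptNo→MName, MgrID and equate their MName, MgrID entries.
Row 2 is now all distinguished symbols — the join is lossless.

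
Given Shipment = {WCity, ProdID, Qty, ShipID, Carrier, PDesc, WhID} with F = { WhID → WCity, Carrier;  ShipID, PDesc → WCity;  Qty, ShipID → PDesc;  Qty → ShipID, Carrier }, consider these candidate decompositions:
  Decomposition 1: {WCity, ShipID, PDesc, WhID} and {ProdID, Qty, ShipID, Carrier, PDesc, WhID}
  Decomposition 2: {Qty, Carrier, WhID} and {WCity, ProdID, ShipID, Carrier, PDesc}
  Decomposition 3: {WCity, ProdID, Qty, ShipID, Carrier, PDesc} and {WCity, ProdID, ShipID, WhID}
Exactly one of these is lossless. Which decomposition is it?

Decomposition 1

Decomposition 1: common = {ShipID, PDesc, WhID}, closure = {WCity, ShipID, Carrier, PDesc, WhID} → lossless.
Decomposition 2: common = {Carrier}, closure = {Carrier} → lossy.
Decomposition 3: common = {WCity, ProdID, ShipID}, closure = {WCity, ProdID, ShipID} → lossy.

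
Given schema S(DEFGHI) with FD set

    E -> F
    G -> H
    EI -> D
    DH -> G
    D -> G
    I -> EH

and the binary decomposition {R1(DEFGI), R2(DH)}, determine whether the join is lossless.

Yes

Common attributes: R1 ∩ R2 = {D}.
Closure of {D}: D → G applies, adding G; G → H applies, adding H. So (D)⁺ = {DGH}.
This closure contains every attribute of R2, so R1 ∩ R2 → R2. The join is lossless.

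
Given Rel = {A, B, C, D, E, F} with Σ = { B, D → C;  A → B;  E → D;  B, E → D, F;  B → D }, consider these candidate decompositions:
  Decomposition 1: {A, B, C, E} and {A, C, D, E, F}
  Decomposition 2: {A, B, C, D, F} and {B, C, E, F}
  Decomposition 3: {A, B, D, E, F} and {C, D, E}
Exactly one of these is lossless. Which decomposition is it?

Decomposition 1

Decomposition 1: common = {A, C, E}, closure = {A, B, C, D, E, F} → lossless.
Decomposition 2: common = {B, C, F}, closure = {B, C, D, F} → lossy.
Decomposition 3: common = {D, E}, closure = {D, E} → lossy.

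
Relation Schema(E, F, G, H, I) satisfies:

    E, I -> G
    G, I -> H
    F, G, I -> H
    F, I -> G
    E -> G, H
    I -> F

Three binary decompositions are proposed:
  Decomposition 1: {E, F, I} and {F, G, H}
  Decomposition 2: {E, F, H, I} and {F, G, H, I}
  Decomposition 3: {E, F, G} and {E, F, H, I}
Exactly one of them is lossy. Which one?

Decomposition 1

Decomposition 1: common = {F}, closure = {F} → lossy.
Decomposition 2: common = {F, H, I}, closure = {F, G, H, I} → lossless.
Decomposition 3: common = {E, F}, closure = {E, F, G, H} → lossless.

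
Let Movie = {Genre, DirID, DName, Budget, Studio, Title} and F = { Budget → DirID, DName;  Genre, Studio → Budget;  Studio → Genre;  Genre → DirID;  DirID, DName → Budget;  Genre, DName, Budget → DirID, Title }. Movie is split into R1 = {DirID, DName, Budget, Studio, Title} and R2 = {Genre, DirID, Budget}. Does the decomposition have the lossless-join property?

Common attributes: R1 ∩ R2 = {DirID, Budget}.
Closure of {DirID, Budget}: Budget → DirID, DName applies, adding DName. So (DirID, Budget)⁺ = {DirID, DName, Budget}.
The closure contains neither all of R1 = {DirID, DName, Budget, Studio, Title} nor all of R2 = {Genre, DirID, Budget}, so the common attributes are not a superkey of either fragment. The join is lossy.

No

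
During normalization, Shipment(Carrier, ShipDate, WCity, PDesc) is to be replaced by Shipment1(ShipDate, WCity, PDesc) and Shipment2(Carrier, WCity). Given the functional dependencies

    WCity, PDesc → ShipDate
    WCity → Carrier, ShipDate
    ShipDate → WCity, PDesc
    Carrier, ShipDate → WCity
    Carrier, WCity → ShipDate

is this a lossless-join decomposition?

Yes

Common attributes: Shipment1 ∩ Shipment2 = {WCity}.
Closure of {WCity}: WCity → Carrier, ShipDate applies, adding Carrier, ShipDate; ShipDate → WCity, PDesc applies, adding PDesc. So (WCity)⁺ = {Carrier, ShipDate, WCity, PDesc}.
This closure contains every attribute of Shipment1, so Shipment1 ∩ Shipment2 → Shipment1. The join is lossless.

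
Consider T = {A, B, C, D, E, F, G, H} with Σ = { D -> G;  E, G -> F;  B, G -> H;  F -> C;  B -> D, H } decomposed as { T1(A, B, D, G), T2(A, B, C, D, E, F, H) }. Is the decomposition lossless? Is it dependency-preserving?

lossless but not dependency-preserving

Lossless test: (A, B, D)⁺ = {A, B, D, G, H}, which contains all of one fragment — lossless.
Dependency preservation: the restricted closure of {E, G} across the fragments never reaches {F}, so E, G → F cannot be enforced without a join — not preserved.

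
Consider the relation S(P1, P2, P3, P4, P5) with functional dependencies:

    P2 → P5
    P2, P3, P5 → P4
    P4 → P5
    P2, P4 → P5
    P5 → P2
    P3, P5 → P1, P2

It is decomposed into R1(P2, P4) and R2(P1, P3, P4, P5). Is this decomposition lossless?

Common attributes: R1 ∩ R2 = {P4}.
Closure of {P4}: P4 → P5 applies, adding P5; P5 → P2 applies, adding P2. So (P4)⁺ = {P2, P4, P5}.
This closure contains every attribute of R1, so R1 ∩ R2 → R1. The join is lossless.

Yes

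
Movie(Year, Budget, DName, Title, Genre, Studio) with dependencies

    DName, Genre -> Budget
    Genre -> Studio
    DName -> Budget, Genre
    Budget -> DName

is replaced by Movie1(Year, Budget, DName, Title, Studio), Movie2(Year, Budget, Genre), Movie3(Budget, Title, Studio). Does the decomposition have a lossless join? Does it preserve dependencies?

Lossless test (chase): Rows 1 and 2 agree on Budget; apply Budget→DName and equate their DName entries. Rows 1 and 3 agree on Budget; apply Budget→DName and equate their DName entries. Rows 1 and 2 agree on DName; apply DName→Budget, Genre and equate their Budget, Genre entries. Rows 1 and 3 agree on DName; apply DName→Budget, Genre and equate their Budget, Genre entries. Rows 1 and 2 agree on Genre; apply Genre→Studio and equate their Studio entries. Row 1 is now all distinguished symbols — the join is lossless.
Dependency preservation: the restricted closure of {Genre} across the fragments never reaches {Studio}, so Genre → Studio cannot be enforced without a join — not preserved.

lossless but not dependency-preserving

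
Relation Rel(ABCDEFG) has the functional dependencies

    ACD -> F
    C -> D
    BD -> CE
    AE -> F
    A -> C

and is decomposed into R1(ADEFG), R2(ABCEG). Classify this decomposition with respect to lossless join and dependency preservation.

lossless but not dependency-preserving

Lossless test: (AEG)⁺ = {ACDEFG}, which contains all of one fragment — lossless.
Dependency preservation: the restricted closure of {C} across the fragments never reaches {D}, so C → D cannot be enforced without a join — not preserved.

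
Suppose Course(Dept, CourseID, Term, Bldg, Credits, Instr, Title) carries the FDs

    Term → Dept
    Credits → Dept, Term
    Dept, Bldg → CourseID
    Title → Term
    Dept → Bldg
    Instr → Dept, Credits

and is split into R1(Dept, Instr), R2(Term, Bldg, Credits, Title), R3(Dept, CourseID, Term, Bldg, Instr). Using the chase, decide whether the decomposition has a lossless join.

No

Chase test. Columns are Dept, CourseID, Term, Bldg, Credits, Instr, Title; row i has aⱼ where attribute j ∈ Ri, else bᵢⱼ.
Initial tableau (one row per fragment):
  row 1: a1 b12 b13 b14 b15 a6 b17
  row 2: b21 b22 a3 a4 a5 b26 a7
  row 3: a1 a2 a3 a4 b35 a6 b37
Rows 2 and 3 agree on Term; apply Term→Dept and equate their Dept entries.
Rows 2 and 3 agree on Dept, Bldg; apply Dept, Bldg→CourseID and equate their CourseID entries.
Rows 1 and 2 agree on Dept; apply Dept→Bldg and equate their Bldg entries.
Rows 1 and 3 agree on Instr; apply Instr→Dept, Credits and equate their Dept, Credits entries.
Rows 1 and 3 agree on Credits; apply Credits→Dept, Term and equate their Dept, Term entries.
Rows 1 and 2 agree on Dept, Bldg; apply Dept, Bldg→CourseID and equate their CourseID entries.
No row becomes fully distinguished — the join is lossy.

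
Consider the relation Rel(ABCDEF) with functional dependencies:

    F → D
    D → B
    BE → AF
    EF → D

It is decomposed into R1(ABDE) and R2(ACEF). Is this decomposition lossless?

Common attributes: R1 ∩ R2 = {AE}.
No dependency enlarges {AE}, so (AE)⁺ = {AE}.
The closure contains neither all of R1 = {ABDE} nor all of R2 = {ACEF}, so the common attributes are not a superkey of either fragment. The join is lossy.

No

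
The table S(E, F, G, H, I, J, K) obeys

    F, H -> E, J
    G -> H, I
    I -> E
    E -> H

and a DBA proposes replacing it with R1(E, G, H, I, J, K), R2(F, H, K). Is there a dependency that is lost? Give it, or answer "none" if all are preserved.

F, H -> E, J

Check F, H → E, J: no single fragment contains all of {E, F, H, J}, and the restricted closure of {F, H} across the fragments never reaches {E, J}.
G → H, I is preserved.
I → E is preserved.
E → H is preserved.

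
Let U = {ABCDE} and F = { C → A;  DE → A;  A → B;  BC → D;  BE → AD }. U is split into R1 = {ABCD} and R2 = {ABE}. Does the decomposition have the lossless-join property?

Common attributes: R1 ∩ R2 = {AB}.
No dependency enlarges {AB}, so (AB)⁺ = {AB}.
The closure contains neither all of R1 = {ABCD} nor all of R2 = {ABE}, so the common attributes are not a superkey of either fragment. The join is lossy.

No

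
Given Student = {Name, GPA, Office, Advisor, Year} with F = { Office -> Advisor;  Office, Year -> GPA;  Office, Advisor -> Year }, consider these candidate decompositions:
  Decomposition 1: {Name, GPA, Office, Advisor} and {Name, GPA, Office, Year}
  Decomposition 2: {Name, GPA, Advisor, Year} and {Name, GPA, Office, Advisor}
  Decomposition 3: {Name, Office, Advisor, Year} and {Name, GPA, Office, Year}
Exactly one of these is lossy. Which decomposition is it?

Decomposition 2

Decomposition 1: common = {Name, GPA, Office}, closure = {Name, GPA, Office, Advisor, Year} → lossless.
Decomposition 2: common = {Name, GPA, Advisor}, closure = {Name, GPA, Advisor} → lossy.
Decomposition 3: common = {Name, Office, Year}, closure = {Name, GPA, Office, Advisor, Year} → lossless.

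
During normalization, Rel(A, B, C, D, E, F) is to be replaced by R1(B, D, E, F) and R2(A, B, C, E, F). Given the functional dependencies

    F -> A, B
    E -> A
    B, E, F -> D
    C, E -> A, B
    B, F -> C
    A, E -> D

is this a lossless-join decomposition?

Yes

Common attributes: R1 ∩ R2 = {B, E, F}.
Closure of {B, E, F}: F → A, B applies, adding A; B, E, F → D applies, adding D; B, F → C applies, adding C. So (B, E, F)⁺ = {A, B, C, D, E, F}.
This closure contains every attribute of R1, so R1 ∩ R2 → R1. The join is lossless.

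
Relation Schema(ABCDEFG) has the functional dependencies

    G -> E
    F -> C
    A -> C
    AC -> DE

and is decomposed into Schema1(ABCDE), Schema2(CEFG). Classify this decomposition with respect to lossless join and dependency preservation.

Lossless test: (CE)⁺ = {CE}, which is a superkey of neither fragment — lossy.
Dependency preservation: every FD's attributes lie within a single fragment, so each can be enforced locally — preserved.

lossy but dependency-preserving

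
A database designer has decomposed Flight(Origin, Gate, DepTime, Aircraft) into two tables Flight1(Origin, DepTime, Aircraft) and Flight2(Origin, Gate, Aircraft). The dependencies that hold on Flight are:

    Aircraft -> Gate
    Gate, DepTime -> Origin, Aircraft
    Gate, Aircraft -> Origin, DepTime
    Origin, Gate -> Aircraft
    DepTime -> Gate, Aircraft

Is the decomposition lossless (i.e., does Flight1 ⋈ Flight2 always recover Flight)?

Common attributes: Flight1 ∩ Flight2 = {Origin, Aircraft}.
Closure of {Origin, Aircraft}: Aircraft → Gate applies, adding Gate; Gate, Aircraft → Origin, DepTime applies, adding DepTime. So (Origin, Aircraft)⁺ = {Origin, Gate, DepTime, Aircraft}.
This closure contains every attribute of Flight1, so Flight1 ∩ Flight2 → Flight1. The join is lossless.

Yes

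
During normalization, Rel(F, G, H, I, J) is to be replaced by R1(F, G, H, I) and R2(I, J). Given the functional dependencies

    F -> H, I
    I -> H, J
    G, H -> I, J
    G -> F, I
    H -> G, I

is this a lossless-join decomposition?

Common attributes: R1 ∩ R2 = {I}.
Closure of {I}: I → H, J applies, adding H, J; H → G, I applies, adding G; G → F, I applies, adding F. So (I)⁺ = {F, G, H, I, J}.
This closure contains every attribute of R1, so R1 ∩ R2 → R1. The join is lossless.

Yes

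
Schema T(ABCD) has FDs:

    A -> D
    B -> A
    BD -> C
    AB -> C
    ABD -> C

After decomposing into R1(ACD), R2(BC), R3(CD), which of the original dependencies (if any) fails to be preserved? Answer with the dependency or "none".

B -> A

Check B → A: no single fragment contains all of {AB}, and the restricted closure of {B} across the fragments never reaches {A}.
A → D is preserved.
BD → C is preserved.
AB → C is preserved.
ABD → C is preserved.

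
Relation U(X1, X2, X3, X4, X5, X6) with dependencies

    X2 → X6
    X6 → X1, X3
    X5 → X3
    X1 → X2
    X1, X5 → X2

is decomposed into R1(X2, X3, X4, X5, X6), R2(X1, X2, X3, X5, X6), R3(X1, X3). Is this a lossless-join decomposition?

Yes

Chase test. Columns are X1, X2, X3, X4, X5, X6; row i has aⱼ where attribute j ∈ Ri, else bᵢⱼ.
Initial tableau (one row per fragment):
  row 1: b11 a2 a3 a4 a5 a6
  row 2: a1 a2 a3 b24 a5 a6
  row 3: a1 b32 a3 b34 b35 b36
Rows 1 and 2 agree on X6; apply X6→X1, X3 and equate their X1, X3 entries.
Rows 1 and 3 agree on X1; apply X1→X2 and equate their X2 entries.
Rows 1 and 3 agree on X2; apply X2→X6 and equate their X6 entries.
Row 1 is now all distinguished symbols — the join is lossless.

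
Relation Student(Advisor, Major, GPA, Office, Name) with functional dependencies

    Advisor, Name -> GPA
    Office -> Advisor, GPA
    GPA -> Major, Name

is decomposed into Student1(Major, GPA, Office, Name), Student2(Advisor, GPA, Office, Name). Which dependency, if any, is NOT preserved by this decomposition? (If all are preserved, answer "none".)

none

Advisor, Name → GPA lies within Student2.
Office → Advisor, GPA lies within Student2.
GPA → Major, Name lies within Student1.
Every dependency is enforceable on the fragments, so the decomposition is dependency-preserving.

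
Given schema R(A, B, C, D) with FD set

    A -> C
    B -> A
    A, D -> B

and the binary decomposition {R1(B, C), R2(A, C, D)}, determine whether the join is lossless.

Common attributes: R1 ∩ R2 = {C}.
No dependency enlarges {C}, so (C)⁺ = {C}.
The closure contains neither all of R1 = {B, C} nor all of R2 = {A, C, D}, so the common attributes are not a superkey of either fragment. The join is lossy.

No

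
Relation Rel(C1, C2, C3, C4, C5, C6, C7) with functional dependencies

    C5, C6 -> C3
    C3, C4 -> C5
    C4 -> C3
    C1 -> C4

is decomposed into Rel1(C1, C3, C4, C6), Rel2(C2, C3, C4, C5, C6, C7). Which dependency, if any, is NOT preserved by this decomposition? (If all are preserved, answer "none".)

C5, C6 → C3 lies within Rel2.
C3, C4 → C5 lies within Rel2.
C4 → C3 lies within Rel1.
C1 → C4 lies within Rel1.
Every dependency is enforceable on the fragments, so the decomposition is dependency-preserving.

none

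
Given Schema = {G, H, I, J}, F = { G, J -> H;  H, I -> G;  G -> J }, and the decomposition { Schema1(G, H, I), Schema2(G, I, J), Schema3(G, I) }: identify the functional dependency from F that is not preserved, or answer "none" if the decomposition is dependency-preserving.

G, J → H: restricted closure across fragments reaches H.
H, I → G lies within Schema1.
G → J lies within Schema2.
Every dependency is enforceable on the fragments, so the decomposition is dependency-preserving.

none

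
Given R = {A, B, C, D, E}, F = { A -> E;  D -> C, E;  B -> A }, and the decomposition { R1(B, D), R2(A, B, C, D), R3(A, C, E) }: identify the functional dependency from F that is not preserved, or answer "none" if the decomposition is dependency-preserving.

Check D → C, E: no single fragment contains all of {C, D, E}, and the restricted closure of {D} across the fragments never reaches {C, E}.
A → E is preserved.
B → A is preserved.

D -> C, E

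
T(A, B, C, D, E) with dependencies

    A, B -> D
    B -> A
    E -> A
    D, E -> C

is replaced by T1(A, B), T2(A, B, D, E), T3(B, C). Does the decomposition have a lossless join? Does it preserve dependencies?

lossy and not dependency-preserving

Lossless test (chase): Rows 1 and 2 agree on A, B; apply A, B→D and equate their D entries. Rows 1 and 3 agree on B; apply B→A and equate their A entries. Rows 1 and 3 agree on A, B; apply A, B→D and equate their D entries. No row becomes fully distinguished — the join is lossy.
Dependency preservation: the restricted closure of {D, E} across the fragments never reaches {C}, so D, E → C cannot be enforced without a join — not preserved.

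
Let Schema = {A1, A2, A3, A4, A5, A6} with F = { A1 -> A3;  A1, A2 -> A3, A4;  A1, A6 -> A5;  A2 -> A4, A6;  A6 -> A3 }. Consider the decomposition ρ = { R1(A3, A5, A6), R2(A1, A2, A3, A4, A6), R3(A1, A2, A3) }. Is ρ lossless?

Chase test. Columns are A1, A2, A3, A4, A5, A6; row i has aⱼ where attribute j ∈ Ri, else bᵢⱼ.
Initial tableau (one row per fragment):
  row 1: b11 b12 a3 b14 a5 a6
  row 2: a1 a2 a3 a4 b25 a6
  row 3: a1 a2 a3 b34 b35 b36
Rows 2 and 3 agree on A1, A2; apply A1, A2→A3, A4 and equate their A3, A4 entries.
Rows 2 and 3 agree on A2; apply A2→A4, A6 and equate their A4, A6 entries.
Rows 2 and 3 agree on A1, A6; apply A1, A6→A5 and equate their A5 entries.
No row becomes fully distinguished — the join is lossy.

No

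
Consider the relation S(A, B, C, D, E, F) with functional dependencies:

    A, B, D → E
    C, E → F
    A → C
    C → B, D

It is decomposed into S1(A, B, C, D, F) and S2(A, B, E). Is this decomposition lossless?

Yes

Common attributes: S1 ∩ S2 = {A, B}.
Closure of {A, B}: A → C applies, adding C; C → B, D applies, adding D; A, B, D → E applies, adding E; C, E → F applies, adding F. So (A, B)⁺ = {A, B, C, D, E, F}.
This closure contains every attribute of S1, so S1 ∩ S2 → S1. The join is lossless.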